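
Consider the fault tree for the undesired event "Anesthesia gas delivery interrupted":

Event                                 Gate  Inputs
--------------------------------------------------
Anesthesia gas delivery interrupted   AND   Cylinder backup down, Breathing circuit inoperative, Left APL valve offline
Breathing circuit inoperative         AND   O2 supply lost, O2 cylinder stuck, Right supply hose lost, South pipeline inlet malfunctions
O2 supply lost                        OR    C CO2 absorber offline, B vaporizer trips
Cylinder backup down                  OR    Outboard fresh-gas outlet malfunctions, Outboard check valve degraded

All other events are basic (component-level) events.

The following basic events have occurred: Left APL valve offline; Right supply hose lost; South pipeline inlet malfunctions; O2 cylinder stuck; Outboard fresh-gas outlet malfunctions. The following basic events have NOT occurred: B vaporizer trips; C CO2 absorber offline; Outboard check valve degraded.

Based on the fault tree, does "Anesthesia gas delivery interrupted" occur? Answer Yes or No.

Cylinder backup down [OR]: Outboard fresh-gas outlet malfunctions=occurs, Outboard check valve degraded=not → at least one input occurs → occurs.
O2 supply lost [OR]: C CO2 absorber offline=not, B vaporizer trips=not → no input occurs → does not occur.
Breathing circuit inoperative [AND]: O2 supply lost=not, O2 cylinder stuck=occurs, Right supply hose lost=occurs, South pipeline inlet malfunctions=occurs → not all inputs occur → does not occur.
Anesthesia gas delivery interrupted [AND]: Cylinder backup down=occurs, Breathing circuit inoperative=not, Left APL valve offline=occurs → not all inputs occur → does not occur.

No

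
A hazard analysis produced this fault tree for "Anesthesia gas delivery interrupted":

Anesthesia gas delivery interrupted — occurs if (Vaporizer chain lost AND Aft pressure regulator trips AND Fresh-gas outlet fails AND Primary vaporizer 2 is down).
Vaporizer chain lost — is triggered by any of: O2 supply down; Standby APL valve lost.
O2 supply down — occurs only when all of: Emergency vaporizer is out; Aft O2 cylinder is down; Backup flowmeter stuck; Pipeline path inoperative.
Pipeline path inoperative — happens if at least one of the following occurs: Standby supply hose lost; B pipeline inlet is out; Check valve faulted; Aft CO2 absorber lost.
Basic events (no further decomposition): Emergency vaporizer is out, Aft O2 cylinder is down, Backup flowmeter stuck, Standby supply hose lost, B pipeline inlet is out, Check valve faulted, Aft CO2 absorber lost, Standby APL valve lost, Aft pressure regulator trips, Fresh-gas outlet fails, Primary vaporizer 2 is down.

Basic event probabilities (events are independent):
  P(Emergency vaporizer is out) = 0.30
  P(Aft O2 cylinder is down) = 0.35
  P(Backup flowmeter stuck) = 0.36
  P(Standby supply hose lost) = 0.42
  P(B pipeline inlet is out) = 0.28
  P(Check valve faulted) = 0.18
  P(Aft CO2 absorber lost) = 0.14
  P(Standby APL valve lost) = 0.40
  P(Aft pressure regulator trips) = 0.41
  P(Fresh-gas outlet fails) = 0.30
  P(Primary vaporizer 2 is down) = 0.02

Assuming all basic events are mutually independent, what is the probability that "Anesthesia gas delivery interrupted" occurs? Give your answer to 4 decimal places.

P(Pipeline path inoperative) [OR] = 1 − (1−0.42) × (1−0.28) × (1−0.18) × (1−0.14) = 0.705508
P(O2 supply down) [AND] = 0.30 × 0.35 × 0.36 × 0.705508 = 0.026668
P(Vaporizer chain lost) [OR] = 1 − (1−0.026668) × (1−0.40) = 0.416001
P(Anesthesia gas delivery interrupted) [AND] = 0.416001 × 0.41 × 0.30 × 0.02 = 0.001023
Rounded to 4 decimal places: P(Anesthesia gas delivery interrupted) ≈ 0.0010.

0.0010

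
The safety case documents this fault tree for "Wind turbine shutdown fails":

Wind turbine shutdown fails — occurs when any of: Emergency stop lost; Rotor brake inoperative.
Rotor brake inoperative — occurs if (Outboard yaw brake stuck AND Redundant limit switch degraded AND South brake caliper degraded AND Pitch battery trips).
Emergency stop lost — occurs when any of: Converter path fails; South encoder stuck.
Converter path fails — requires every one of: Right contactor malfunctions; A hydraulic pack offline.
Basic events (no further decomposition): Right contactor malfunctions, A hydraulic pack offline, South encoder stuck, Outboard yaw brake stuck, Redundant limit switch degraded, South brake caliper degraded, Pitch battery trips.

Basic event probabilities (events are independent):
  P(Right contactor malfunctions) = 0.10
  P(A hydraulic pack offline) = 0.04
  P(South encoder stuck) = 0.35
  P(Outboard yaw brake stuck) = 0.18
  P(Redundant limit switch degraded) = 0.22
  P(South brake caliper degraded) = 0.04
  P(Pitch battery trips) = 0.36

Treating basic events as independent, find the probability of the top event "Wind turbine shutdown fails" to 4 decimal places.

P(Converter path fails) [AND] = 0.10 × 0.04 = 0.004000
P(Emergency stop lost) [OR] = 1 − (1−0.004000) × (1−0.35) = 0.352600
P(Rotor brake inoperative) [AND] = 0.18 × 0.22 × 0.04 × 0.36 = 0.000570
P(Wind turbine shutdown fails) [OR] = 1 − (1−0.352600) × (1−0.000570) = 0.352969
Rounded to 4 decimal places: P(Wind turbine shutdown fails) ≈ 0.3530.

0.3530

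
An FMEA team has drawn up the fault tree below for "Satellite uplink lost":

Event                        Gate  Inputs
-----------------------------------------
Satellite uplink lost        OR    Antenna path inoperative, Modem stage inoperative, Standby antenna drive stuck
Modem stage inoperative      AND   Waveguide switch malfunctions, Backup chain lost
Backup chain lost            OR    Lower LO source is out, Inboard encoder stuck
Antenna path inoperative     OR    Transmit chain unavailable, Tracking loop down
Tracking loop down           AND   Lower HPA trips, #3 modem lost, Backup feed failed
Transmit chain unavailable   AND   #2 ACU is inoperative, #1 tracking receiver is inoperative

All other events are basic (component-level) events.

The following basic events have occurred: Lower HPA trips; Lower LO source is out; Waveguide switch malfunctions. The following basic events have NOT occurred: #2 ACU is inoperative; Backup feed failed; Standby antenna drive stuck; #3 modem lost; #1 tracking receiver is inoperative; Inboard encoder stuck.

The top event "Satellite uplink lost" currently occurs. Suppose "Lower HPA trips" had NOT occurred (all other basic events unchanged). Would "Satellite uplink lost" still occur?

Yes

Counterfactual: set "Lower HPA trips" to not occurred.
Transmit chain unavailable [AND]: #2 ACU is inoperative=not, #1 tracking receiver is inoperative=not → not all inputs occur → does not occur.
Tracking loop down [AND]: Lower HPA trips=not, #3 modem lost=not, Backup feed failed=not → not all inputs occur → does not occur.
Antenna path inoperative [OR]: Transmit chain unavailable=not, Tracking loop down=not → no input occurs → does not occur.
Backup chain lost [OR]: Lower LO source is out=occurs, Inboard encoder stuck=not → at least one input occurs → occurs.
Modem stage inoperative [AND]: Waveguide switch malfunctions=occurs, Backup chain lost=occurs → all inputs occur → occurs.
Satellite uplink lost [OR]: Antenna path inoperative=not, Modem stage inoperative=occurs, Standby antenna drive stuck=not → at least one input occurs → occurs.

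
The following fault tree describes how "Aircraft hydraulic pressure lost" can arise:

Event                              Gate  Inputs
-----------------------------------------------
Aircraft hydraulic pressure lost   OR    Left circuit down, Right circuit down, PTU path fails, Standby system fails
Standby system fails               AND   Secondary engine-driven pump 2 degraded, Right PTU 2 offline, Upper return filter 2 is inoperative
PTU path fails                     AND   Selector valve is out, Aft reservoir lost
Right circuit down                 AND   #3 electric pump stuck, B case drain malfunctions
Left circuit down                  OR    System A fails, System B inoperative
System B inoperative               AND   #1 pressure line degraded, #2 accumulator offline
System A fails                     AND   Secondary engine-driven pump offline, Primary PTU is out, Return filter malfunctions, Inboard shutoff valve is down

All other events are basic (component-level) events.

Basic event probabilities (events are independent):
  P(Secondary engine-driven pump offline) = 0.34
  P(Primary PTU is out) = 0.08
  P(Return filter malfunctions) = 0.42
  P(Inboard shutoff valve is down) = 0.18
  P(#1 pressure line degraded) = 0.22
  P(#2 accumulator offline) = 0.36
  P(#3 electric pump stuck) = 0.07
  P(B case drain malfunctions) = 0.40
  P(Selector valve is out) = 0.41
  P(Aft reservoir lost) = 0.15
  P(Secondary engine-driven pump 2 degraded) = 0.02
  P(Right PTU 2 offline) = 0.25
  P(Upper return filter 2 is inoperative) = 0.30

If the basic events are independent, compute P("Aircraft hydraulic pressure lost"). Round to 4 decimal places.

0.1630

P(System A fails) [AND] = 0.34 × 0.08 × 0.42 × 0.18 = 0.002056
P(System B inoperative) [AND] = 0.22 × 0.36 = 0.079200
P(Left circuit down) [OR] = 1 − (1−0.002056) × (1−0.079200) = 0.081093
P(Right circuit down) [AND] = 0.07 × 0.40 = 0.028000
P(PTU path fails) [AND] = 0.41 × 0.15 = 0.061500
P(Standby system fails) [AND] = 0.02 × 0.25 × 0.30 = 0.001500
P(Aircraft hydraulic pressure lost) [OR] = 1 − (1−0.081093) × (1−0.028000) × (1−0.061500) × (1−0.001500) = 0.163010
Rounded to 4 decimal places: P(Aircraft hydraulic pressure lost) ≈ 0.1630.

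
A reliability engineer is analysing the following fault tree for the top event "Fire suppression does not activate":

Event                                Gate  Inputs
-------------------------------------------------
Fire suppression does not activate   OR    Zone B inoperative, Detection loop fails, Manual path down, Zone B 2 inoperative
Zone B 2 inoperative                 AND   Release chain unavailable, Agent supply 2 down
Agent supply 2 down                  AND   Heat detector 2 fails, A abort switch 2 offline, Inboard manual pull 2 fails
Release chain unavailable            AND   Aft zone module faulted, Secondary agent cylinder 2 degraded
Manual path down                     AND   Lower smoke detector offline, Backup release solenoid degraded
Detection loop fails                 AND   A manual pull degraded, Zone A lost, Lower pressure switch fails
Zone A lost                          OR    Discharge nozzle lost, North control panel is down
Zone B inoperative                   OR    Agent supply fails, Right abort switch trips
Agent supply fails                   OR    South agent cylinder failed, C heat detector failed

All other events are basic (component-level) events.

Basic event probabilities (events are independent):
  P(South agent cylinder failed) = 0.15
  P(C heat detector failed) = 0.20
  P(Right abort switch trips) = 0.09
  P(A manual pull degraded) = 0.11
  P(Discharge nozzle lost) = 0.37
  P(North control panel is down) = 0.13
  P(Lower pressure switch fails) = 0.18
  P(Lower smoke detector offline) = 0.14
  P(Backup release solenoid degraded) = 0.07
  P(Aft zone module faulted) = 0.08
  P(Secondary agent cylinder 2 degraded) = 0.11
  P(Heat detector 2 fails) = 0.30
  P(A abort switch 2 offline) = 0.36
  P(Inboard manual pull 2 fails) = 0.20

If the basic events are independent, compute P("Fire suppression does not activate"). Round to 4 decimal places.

0.3929

P(Agent supply fails) [OR] = 1 − (1−0.15) × (1−0.20) = 0.320000
P(Zone B inoperative) [OR] = 1 − (1−0.320000) × (1−0.09) = 0.381200
P(Zone A lost) [OR] = 1 − (1−0.37) × (1−0.13) = 0.451900
P(Detection loop fails) [AND] = 0.11 × 0.451900 × 0.18 = 0.008948
P(Manual path down) [AND] = 0.14 × 0.07 = 0.009800
P(Release chain unavailable) [AND] = 0.08 × 0.11 = 0.008800
P(Agent supply 2 down) [AND] = 0.30 × 0.36 × 0.20 = 0.021600
P(Zone B 2 inoperative) [AND] = 0.008800 × 0.021600 = 0.000190
P(Fire suppression does not activate) [OR] = 1 − (1−0.381200) × (1−0.008948) × (1−0.009800) × (1−0.000190) = 0.392862
Rounded to 4 decimal places: P(Fire suppression does not activate) ≈ 0.3929.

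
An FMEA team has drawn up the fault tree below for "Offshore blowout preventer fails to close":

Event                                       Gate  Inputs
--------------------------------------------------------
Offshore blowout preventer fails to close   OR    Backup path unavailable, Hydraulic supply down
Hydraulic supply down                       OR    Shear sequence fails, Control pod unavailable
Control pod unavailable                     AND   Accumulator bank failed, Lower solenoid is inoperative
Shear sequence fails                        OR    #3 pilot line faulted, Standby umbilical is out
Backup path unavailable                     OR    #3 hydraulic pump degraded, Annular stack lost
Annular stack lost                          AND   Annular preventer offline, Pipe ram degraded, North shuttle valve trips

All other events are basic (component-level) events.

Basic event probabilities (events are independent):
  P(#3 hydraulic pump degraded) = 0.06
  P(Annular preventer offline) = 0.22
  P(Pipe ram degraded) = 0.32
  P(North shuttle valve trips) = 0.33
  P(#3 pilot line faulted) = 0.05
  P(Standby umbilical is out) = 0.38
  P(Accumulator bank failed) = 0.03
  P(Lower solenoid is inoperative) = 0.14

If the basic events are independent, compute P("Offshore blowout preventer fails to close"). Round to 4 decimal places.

0.4615

P(Annular stack lost) [AND] = 0.22 × 0.32 × 0.33 = 0.023232
P(Backup path unavailable) [OR] = 1 − (1−0.06) × (1−0.023232) = 0.081838
P(Shear sequence fails) [OR] = 1 − (1−0.05) × (1−0.38) = 0.411000
P(Control pod unavailable) [AND] = 0.03 × 0.14 = 0.004200
P(Hydraulic supply down) [OR] = 1 − (1−0.411000) × (1−0.004200) = 0.413474
P(Offshore blowout preventer fails to close) [OR] = 1 − (1−0.081838) × (1−0.413474) = 0.461474
Rounded to 4 decimal places: P(Offshore blowout preventer fails to close) ≈ 0.4615.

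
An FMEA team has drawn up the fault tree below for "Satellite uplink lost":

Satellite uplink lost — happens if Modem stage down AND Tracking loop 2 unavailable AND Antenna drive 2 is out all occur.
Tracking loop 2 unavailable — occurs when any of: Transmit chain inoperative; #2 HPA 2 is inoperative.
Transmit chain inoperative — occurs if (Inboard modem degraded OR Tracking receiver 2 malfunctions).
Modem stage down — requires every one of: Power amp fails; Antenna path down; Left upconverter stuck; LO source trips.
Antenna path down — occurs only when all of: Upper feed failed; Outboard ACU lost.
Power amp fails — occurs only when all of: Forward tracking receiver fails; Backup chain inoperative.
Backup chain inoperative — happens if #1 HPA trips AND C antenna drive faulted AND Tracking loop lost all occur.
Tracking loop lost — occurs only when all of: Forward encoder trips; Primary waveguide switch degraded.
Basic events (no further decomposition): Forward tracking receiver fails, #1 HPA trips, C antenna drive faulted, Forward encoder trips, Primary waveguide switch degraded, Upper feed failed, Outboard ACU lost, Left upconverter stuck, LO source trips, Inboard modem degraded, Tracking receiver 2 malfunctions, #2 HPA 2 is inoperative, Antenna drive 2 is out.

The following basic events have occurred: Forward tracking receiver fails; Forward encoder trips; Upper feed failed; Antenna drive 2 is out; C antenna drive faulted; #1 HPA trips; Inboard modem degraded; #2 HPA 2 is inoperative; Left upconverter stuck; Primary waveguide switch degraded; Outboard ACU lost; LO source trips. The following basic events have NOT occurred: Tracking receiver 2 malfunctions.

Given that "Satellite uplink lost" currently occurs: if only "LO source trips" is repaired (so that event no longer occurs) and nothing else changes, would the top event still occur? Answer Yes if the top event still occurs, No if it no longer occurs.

Counterfactual: set "LO source trips" to not occurred.
Tracking loop lost [AND]: Forward encoder trips=occurs, Primary waveguide switch degraded=occurs → all inputs occur → occurs.
Backup chain inoperative [AND]: #1 HPA trips=occurs, C antenna drive faulted=occurs, Tracking loop lost=occurs → all inputs occur → occurs.
Power amp fails [AND]: Forward tracking receiver fails=occurs, Backup chain inoperative=occurs → all inputs occur → occurs.
Antenna path down [AND]: Upper feed failed=occurs, Outboard ACU lost=occurs → all inputs occur → occurs.
Modem stage down [AND]: Power amp fails=occurs, Antenna path down=occurs, Left upconverter stuck=occurs, LO source trips=not → not all inputs occur → does not occur.
Transmit chain inoperative [OR]: Inboard modem degraded=occurs, Tracking receiver 2 malfunctions=not → at least one input occurs → occurs.
Tracking loop 2 unavailable [OR]: Transmit chain inoperative=occurs, #2 HPA 2 is inoperative=occurs → at least one input occurs → occurs.
Satellite uplink lost [AND]: Modem stage down=not, Tracking loop 2 unavailable=occurs, Antenna drive 2 is out=occurs → not all inputs occur → does not occur.

No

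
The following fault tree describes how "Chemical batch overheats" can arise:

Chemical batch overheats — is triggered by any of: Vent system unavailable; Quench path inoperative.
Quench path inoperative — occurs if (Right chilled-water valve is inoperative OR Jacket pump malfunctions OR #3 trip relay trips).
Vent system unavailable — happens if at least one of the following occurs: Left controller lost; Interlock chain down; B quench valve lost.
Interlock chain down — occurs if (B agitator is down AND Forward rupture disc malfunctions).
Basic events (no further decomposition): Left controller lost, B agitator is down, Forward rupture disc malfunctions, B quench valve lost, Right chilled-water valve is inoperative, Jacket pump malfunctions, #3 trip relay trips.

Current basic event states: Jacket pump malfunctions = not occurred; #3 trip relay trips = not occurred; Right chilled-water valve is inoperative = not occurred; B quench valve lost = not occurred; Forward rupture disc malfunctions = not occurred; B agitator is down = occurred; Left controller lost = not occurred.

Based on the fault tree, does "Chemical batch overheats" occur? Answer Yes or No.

No

Interlock chain down [AND]: B agitator is down=occurs, Forward rupture disc malfunctions=not → not all inputs occur → does not occur.
Vent system unavailable [OR]: Left controller lost=not, Interlock chain down=not, B quench valve lost=not → no input occurs → does not occur.
Quench path inoperative [OR]: Right chilled-water valve is inoperative=not, Jacket pump malfunctions=not, #3 trip relay trips=not → no input occurs → does not occur.
Chemical batch overheats [OR]: Vent system unavailable=not, Quench path inoperative=not → no input occurs → does not occur.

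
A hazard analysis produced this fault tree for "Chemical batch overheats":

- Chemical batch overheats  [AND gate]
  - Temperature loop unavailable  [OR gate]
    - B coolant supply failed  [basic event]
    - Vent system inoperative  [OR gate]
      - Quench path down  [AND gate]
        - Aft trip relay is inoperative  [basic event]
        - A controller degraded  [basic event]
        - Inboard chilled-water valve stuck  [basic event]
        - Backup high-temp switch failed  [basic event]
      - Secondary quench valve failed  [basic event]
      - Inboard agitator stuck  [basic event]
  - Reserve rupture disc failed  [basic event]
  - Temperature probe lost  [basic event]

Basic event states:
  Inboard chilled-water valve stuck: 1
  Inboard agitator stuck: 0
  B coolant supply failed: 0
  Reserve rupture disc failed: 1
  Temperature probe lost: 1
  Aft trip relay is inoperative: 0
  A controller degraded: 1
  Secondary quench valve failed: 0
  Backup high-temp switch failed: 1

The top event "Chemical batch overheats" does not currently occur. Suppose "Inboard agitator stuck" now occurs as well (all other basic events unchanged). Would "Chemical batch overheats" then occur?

Counterfactual: set "Inboard agitator stuck" to occurred.
Quench path down [AND]: Aft trip relay is inoperative=not, A controller degraded=occurs, Inboard chilled-water valve stuck=occurs, Backup high-temp switch failed=occurs → not all inputs occur → does not occur.
Vent system inoperative [OR]: Quench path down=not, Secondary quench valve failed=not, Inboard agitator stuck=occurs → at least one input occurs → occurs.
Temperature loop unavailable [OR]: B coolant supply failed=not, Vent system inoperative=occurs → at least one input occurs → occurs.
Chemical batch overheats [AND]: Temperature loop unavailable=occurs, Reserve rupture disc failed=occurs, Temperature probe lost=occurs → all inputs occur → occurs.

Yes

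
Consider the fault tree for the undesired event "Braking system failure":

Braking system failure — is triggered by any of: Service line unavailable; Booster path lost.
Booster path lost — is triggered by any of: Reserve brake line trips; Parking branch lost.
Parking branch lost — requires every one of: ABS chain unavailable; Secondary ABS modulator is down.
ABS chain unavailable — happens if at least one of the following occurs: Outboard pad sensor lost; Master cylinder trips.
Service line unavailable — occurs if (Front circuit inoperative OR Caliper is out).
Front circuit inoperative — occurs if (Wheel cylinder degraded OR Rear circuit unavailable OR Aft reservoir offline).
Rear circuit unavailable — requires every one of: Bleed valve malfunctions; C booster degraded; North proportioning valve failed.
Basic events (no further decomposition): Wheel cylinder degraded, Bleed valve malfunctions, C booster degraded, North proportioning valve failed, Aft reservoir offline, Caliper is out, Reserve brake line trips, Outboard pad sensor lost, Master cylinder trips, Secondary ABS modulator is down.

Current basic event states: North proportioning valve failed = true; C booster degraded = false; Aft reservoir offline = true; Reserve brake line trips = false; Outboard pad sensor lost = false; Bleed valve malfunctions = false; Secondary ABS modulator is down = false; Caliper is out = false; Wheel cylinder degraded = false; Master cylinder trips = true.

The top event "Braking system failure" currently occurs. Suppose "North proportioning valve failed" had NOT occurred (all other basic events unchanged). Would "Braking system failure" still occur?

Counterfactual: set "North proportioning valve failed" to not occurred.
Rear circuit unavailable [AND]: Bleed valve malfunctions=not, C booster degraded=not, North proportioning valve failed=not → not all inputs occur → does not occur.
Front circuit inoperative [OR]: Wheel cylinder degraded=not, Rear circuit unavailable=not, Aft reservoir offline=occurs → at least one input occurs → occurs.
Service line unavailable [OR]: Front circuit inoperative=occurs, Caliper is out=not → at least one input occurs → occurs.
ABS chain unavailable [OR]: Outboard pad sensor lost=not, Master cylinder trips=occurs → at least one input occurs → occurs.
Parking branch lost [AND]: ABS chain unavailable=occurs, Secondary ABS modulator is down=not → not all inputs occur → does not occur.
Booster path lost [OR]: Reserve brake line trips=not, Parking branch lost=not → no input occurs → does not occur.
Braking system failure [OR]: Service line unavailable=occurs, Booster path lost=not → at least one input occurs → occurs.

Yes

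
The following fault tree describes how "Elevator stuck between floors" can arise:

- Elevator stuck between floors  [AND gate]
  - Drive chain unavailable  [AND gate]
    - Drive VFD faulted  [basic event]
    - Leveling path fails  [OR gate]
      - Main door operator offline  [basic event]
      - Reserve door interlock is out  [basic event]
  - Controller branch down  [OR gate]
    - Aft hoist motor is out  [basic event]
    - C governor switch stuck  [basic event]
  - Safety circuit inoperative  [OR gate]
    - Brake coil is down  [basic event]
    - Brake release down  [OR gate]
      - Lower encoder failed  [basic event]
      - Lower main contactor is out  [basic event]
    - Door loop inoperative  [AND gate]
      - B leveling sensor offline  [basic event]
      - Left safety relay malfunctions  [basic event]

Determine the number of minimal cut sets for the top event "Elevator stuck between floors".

16

Leveling path fails [OR]: union of children's cut sets → 2 cut set(s).
Drive chain unavailable [AND]: one cut set from each child combined → 1 × 2 = 2 cut set(s).
Controller branch down [OR]: union of children's cut sets → 2 cut set(s).
Brake release down [OR]: union of children's cut sets → 2 cut set(s).
Door loop inoperative [AND]: one cut set from each child combined → 1 × 1 = 1 cut set(s).
Safety circuit inoperative [OR]: union of children's cut sets → 4 cut set(s).
Elevator stuck between floors [AND]: one cut set from each child combined → 2 × 2 × 4 = 16 cut set(s).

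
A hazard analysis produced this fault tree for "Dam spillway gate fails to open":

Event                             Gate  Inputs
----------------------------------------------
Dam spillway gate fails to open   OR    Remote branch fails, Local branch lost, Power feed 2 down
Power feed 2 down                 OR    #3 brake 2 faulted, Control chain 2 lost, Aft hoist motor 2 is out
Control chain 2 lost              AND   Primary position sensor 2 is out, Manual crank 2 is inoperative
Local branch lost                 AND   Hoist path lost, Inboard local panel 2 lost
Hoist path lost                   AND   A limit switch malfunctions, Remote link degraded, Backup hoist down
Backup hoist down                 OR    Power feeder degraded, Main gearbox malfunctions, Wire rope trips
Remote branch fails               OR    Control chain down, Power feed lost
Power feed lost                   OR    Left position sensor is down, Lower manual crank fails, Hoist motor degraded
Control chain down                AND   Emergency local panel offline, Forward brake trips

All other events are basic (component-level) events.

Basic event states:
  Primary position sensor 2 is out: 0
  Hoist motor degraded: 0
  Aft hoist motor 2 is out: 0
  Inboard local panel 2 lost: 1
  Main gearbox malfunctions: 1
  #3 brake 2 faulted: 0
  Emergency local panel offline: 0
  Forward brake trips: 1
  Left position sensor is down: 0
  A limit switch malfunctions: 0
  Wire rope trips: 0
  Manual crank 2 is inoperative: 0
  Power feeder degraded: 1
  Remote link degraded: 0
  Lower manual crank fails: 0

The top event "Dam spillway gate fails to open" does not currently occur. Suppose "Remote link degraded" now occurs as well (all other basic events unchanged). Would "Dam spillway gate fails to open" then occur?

No

Counterfactual: set "Remote link degraded" to occurred.
Control chain down [AND]: Emergency local panel offline=not, Forward brake trips=occurs → not all inputs occur → does not occur.
Power feed lost [OR]: Left position sensor is down=not, Lower manual crank fails=not, Hoist motor degraded=not → no input occurs → does not occur.
Remote branch fails [OR]: Control chain down=not, Power feed lost=not → no input occurs → does not occur.
Backup hoist down [OR]: Power feeder degraded=occurs, Main gearbox malfunctions=occurs, Wire rope trips=not → at least one input occurs → occurs.
Hoist path lost [AND]: A limit switch malfunctions=not, Remote link degraded=occurs, Backup hoist down=occurs → not all inputs occur → does not occur.
Local branch lost [AND]: Hoist path lost=not, Inboard local panel 2 lost=occurs → not all inputs occur → does not occur.
Control chain 2 lost [AND]: Primary position sensor 2 is out=not, Manual crank 2 is inoperative=not → not all inputs occur → does not occur.
Power feed 2 down [OR]: #3 brake 2 faulted=not, Control chain 2 lost=not, Aft hoist motor 2 is out=not → no input occurs → does not occur.
Dam spillway gate fails to open [OR]: Remote branch fails=not, Local branch lost=not, Power feed 2 down=not → no input occurs → does not occur.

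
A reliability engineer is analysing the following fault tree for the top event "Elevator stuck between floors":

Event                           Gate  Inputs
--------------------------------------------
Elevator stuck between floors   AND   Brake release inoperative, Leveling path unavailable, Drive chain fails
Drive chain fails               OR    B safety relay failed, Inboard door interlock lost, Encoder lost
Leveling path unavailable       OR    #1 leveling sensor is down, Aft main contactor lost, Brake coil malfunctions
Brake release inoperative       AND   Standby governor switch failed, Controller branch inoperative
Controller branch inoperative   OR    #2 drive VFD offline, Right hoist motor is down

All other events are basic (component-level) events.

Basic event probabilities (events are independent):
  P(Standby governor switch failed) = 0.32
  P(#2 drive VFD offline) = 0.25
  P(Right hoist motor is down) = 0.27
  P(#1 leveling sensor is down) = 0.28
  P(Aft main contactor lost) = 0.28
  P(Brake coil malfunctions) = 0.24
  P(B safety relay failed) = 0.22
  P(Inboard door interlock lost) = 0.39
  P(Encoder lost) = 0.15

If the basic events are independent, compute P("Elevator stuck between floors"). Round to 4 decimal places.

P(Controller branch inoperative) [OR] = 1 − (1−0.25) × (1−0.27) = 0.452500
P(Brake release inoperative) [AND] = 0.32 × 0.452500 = 0.144800
P(Leveling path unavailable) [OR] = 1 − (1−0.28) × (1−0.28) × (1−0.24) = 0.606016
P(Drive chain fails) [OR] = 1 − (1−0.22) × (1−0.39) × (1−0.15) = 0.595570
P(Elevator stuck between floors) [AND] = 0.144800 × 0.606016 × 0.595570 = 0.052262
Rounded to 4 decimal places: P(Elevator stuck between floors) ≈ 0.0523.

0.0523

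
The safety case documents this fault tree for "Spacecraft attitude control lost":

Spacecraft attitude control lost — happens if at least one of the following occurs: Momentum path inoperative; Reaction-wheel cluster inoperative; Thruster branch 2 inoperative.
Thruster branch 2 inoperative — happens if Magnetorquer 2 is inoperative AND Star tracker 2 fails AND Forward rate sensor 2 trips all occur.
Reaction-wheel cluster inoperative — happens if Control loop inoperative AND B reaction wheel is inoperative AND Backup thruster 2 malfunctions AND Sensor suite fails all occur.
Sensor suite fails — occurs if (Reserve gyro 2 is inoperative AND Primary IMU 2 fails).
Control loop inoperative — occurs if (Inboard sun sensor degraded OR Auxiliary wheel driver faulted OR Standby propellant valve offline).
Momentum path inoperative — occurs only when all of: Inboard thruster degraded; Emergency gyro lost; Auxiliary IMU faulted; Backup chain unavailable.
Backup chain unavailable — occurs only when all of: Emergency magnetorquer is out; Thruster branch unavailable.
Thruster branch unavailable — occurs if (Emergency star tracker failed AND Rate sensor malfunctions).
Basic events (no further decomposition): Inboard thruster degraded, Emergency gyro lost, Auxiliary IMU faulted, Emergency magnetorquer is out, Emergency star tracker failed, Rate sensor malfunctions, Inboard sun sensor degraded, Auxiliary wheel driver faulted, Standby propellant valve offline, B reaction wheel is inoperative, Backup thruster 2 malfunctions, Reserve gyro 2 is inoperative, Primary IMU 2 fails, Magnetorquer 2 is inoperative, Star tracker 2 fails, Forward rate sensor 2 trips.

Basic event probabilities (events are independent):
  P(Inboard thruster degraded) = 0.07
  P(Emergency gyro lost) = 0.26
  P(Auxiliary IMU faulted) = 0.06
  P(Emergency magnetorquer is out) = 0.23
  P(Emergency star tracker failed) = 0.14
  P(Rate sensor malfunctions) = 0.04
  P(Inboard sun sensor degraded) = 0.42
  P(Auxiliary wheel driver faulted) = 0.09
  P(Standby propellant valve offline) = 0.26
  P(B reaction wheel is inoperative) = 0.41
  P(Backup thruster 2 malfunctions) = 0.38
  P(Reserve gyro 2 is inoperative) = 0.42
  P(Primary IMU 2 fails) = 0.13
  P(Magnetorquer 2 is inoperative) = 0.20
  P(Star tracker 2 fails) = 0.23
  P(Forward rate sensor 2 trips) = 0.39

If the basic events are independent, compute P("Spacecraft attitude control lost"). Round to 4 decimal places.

0.0230

P(Thruster branch unavailable) [AND] = 0.14 × 0.04 = 0.005600
P(Backup chain unavailable) [AND] = 0.23 × 0.005600 = 0.001288
P(Momentum path inoperative) [AND] = 0.07 × 0.26 × 0.06 × 0.001288 = 0.000001
P(Control loop inoperative) [OR] = 1 − (1−0.42) × (1−0.09) × (1−0.26) = 0.609428
P(Sensor suite fails) [AND] = 0.42 × 0.13 = 0.054600
P(Reaction-wheel cluster inoperative) [AND] = 0.609428 × 0.41 × 0.38 × 0.054600 = 0.005184
P(Thruster branch 2 inoperative) [AND] = 0.20 × 0.23 × 0.39 = 0.017940
P(Spacecraft attitude control lost) [OR] = 1 − (1−0.000001) × (1−0.005184) × (1−0.017940) = 0.023032
Rounded to 4 decimal places: P(Spacecraft attitude control lost) ≈ 0.0230.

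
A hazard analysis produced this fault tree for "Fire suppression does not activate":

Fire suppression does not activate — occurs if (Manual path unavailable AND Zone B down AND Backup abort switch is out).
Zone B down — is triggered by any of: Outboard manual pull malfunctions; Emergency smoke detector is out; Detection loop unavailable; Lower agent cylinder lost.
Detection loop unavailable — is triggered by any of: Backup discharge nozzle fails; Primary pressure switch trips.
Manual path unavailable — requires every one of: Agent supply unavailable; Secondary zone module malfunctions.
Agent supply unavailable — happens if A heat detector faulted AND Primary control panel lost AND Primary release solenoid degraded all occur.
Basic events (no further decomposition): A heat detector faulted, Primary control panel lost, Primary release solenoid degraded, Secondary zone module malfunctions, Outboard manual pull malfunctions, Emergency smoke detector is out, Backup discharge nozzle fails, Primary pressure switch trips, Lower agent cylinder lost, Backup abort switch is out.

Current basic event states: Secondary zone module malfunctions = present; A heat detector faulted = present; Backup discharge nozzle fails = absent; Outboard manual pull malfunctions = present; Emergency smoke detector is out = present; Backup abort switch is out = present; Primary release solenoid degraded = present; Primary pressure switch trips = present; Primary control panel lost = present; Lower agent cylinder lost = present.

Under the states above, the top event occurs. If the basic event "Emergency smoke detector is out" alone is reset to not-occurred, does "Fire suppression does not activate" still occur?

Yes

Counterfactual: set "Emergency smoke detector is out" to not occurred.
Agent supply unavailable [AND]: A heat detector faulted=occurs, Primary control panel lost=occurs, Primary release solenoid degraded=occurs → all inputs occur → occurs.
Manual path unavailable [AND]: Agent supply unavailable=occurs, Secondary zone module malfunctions=occurs → all inputs occur → occurs.
Detection loop unavailable [OR]: Backup discharge nozzle fails=not, Primary pressure switch trips=occurs → at least one input occurs → occurs.
Zone B down [OR]: Outboard manual pull malfunctions=occurs, Emergency smoke detector is out=not, Detection loop unavailable=occurs, Lower agent cylinder lost=occurs → at least one input occurs → occurs.
Fire suppression does not activate [AND]: Manual path unavailable=occurs, Zone B down=occurs, Backup abort switch is out=occurs → all inputs occur → occurs.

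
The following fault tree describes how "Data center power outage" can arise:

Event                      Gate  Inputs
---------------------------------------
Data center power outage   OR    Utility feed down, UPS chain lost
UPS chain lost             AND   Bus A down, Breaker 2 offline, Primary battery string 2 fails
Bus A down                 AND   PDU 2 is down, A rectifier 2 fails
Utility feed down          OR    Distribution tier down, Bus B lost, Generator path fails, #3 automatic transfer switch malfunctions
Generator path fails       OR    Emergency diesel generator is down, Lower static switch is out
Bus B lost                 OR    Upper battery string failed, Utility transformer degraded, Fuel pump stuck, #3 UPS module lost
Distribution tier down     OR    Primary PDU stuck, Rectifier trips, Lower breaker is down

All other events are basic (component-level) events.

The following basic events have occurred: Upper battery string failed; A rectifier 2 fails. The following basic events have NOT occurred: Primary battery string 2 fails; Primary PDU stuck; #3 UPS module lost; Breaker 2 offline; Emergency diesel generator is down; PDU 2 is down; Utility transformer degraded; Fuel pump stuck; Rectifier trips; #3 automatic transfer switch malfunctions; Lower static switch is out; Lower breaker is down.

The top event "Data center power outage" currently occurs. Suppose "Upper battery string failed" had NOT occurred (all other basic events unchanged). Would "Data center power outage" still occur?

Counterfactual: set "Upper battery string failed" to not occurred.
Distribution tier down [OR]: Primary PDU stuck=not, Rectifier trips=not, Lower breaker is down=not → no input occurs → does not occur.
Bus B lost [OR]: Upper battery string failed=not, Utility transformer degraded=not, Fuel pump stuck=not, #3 UPS module lost=not → no input occurs → does not occur.
Generator path fails [OR]: Emergency diesel generator is down=not, Lower static switch is out=not → no input occurs → does not occur.
Utility feed down [OR]: Distribution tier down=not, Bus B lost=not, Generator path fails=not, #3 automatic transfer switch malfunctions=not → no input occurs → does not occur.
Bus A down [AND]: PDU 2 is down=not, A rectifier 2 fails=occurs → not all inputs occur → does not occur.
UPS chain lost [AND]: Bus A down=not, Breaker 2 offline=not, Primary battery string 2 fails=not → not all inputs occur → does not occur.
Data center power outage [OR]: Utility feed down=not, UPS chain lost=not → no input occurs → does not occur.

No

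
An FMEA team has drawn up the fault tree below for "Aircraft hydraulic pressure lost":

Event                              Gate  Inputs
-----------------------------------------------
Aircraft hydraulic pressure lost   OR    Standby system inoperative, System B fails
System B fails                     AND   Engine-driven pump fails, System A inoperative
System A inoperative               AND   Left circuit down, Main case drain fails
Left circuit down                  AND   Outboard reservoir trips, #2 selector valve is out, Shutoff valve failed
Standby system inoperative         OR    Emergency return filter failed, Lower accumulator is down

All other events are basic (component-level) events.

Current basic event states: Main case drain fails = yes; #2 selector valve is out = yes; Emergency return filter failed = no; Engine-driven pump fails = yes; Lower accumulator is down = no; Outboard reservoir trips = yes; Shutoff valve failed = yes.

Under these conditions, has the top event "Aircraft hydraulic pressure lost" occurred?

Yes

Standby system inoperative [OR]: Emergency return filter failed=not, Lower accumulator is down=not → no input occurs → does not occur.
Left circuit down [AND]: Outboard reservoir trips=occurs, #2 selector valve is out=occurs, Shutoff valve failed=occurs → all inputs occur → occurs.
System A inoperative [AND]: Left circuit down=occurs, Main case drain fails=occurs → all inputs occur → occurs.
System B fails [AND]: Engine-driven pump fails=occurs, System A inoperative=occurs → all inputs occur → occurs.
Aircraft hydraulic pressure lost [OR]: Standby system inoperative=not, System B fails=occurs → at least one input occurs → occurs.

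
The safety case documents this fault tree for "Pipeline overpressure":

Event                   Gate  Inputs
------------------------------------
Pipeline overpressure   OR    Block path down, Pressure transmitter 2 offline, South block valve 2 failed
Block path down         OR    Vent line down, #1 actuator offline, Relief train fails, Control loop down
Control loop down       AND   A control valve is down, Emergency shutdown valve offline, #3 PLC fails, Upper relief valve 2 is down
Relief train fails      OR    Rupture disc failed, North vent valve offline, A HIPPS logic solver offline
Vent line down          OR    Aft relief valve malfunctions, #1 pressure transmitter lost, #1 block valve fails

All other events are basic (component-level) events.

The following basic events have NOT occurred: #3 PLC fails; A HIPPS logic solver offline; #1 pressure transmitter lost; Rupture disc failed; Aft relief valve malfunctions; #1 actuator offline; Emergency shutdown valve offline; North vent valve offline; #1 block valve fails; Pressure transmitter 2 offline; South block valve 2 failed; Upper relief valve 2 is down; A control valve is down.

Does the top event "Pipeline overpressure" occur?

Vent line down [OR]: Aft relief valve malfunctions=not, #1 pressure transmitter lost=not, #1 block valve fails=not → no input occurs → does not occur.
Relief train fails [OR]: Rupture disc failed=not, North vent valve offline=not, A HIPPS logic solver offline=not → no input occurs → does not occur.
Control loop down [AND]: A control valve is down=not, Emergency shutdown valve offline=not, #3 PLC fails=not, Upper relief valve 2 is down=not → not all inputs occur → does not occur.
Block path down [OR]: Vent line down=not, #1 actuator offline=not, Relief train fails=not, Control loop down=not → no input occurs → does not occur.
Pipeline overpressure [OR]: Block path down=not, Pressure transmitter 2 offline=not, South block valve 2 failed=not → no input occurs → does not occur.

No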